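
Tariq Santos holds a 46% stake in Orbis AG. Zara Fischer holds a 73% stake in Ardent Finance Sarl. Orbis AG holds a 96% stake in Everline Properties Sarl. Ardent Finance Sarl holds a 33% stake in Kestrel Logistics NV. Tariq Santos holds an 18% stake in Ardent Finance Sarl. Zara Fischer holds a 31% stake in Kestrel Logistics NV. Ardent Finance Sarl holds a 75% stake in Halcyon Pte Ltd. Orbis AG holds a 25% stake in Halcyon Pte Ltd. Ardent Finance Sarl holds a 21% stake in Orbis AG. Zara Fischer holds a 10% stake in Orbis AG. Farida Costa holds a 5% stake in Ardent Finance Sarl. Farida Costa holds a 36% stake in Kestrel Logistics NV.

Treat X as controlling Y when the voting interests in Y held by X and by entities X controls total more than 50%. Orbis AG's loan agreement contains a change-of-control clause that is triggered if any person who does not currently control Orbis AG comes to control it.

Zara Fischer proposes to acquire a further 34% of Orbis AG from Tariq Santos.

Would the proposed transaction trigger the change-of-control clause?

Yes

The purchase adds only to Zara's holdings (Tariq's stake shrinks), so Zara is the only person who could newly come to control Orbis.
Zara holds 73% of Ardent, so Zara controls Ardent.
Zara and Ardent together hold 31% + 33% = 64% of Kestrel, so Zara controls Kestrel.
Ardent holds 75% of Halcyon, so Zara controls Halcyon.
In Orbis, Zara's side holds only 10% + 21% = 31%, not > 50%.
So before the transaction, Zara does not control Orbis.
After the purchase, Zara's direct stake in Orbis rises to 10% + 34% = 44%, and Tariq's stake falls to 12%.
Zara and Ardent together hold 44% + 21% = 65% of Orbis, so Zara controls Orbis.
Zara did not control Orbis before and does after, so the clause is triggered.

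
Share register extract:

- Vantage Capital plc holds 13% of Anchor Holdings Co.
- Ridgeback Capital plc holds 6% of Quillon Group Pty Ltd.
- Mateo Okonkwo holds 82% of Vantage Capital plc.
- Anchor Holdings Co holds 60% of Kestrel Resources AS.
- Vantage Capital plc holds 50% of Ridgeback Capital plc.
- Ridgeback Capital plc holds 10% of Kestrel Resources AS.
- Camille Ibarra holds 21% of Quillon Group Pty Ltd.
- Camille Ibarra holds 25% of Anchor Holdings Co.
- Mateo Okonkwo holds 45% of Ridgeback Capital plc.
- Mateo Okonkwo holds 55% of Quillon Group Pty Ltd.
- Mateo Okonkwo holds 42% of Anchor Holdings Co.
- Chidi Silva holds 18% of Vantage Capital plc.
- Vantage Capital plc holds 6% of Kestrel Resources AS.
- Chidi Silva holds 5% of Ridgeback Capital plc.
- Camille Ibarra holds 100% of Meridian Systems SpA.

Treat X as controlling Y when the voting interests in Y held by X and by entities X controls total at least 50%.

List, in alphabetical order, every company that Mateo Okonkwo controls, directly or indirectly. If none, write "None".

Mateo holds 82% of Vantage, so Mateo controls Vantage.
Mateo and Vantage together hold 45% + 50% = 95% of Ridgeback, so Mateo controls Ridgeback.
Mateo and Vantage together hold 42% + 13% = 55% of Anchor, so Mateo controls Anchor.
Mateo and Ridgeback together hold 55% + 6% = 61% of Quillon, so Mateo controls Quillon.
Anchor and Ridgeback and Vantage together hold 60% + 10% + 6% = 76% of Kestrel, so Mateo controls Kestrel.
No other company's threshold is met.

Anchor Holdings Co, Kestrel Resources AS, Quillon Group Pty Ltd, Ridgeback Capital plc, Vantage Capital plc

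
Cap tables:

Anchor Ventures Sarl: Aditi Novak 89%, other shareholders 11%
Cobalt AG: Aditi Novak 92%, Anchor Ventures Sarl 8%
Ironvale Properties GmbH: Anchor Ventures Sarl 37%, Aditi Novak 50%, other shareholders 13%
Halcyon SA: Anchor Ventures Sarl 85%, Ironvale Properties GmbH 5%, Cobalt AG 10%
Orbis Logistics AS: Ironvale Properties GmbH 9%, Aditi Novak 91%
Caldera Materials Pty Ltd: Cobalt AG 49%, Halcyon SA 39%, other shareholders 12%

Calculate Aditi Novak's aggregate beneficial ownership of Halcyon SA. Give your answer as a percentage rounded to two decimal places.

89.71%

Aditi reaches Halcyon along 5 paths.
Via Anchor: 89% × 85% = 75.65%.
Via Anchor → Ironvale: 89% × 37% × 5% = 1.6465%.
Via Ironvale: 50% × 5% = 2.5%.
Via Cobalt: 92% × 10% = 9.2%.
Via Anchor → Cobalt: 89% × 8% × 10% = 0.712%.
Total: 75.65% + 1.6465% + 2.5% + 9.2% + 0.712% = 89.7085%.
Rounded: 89.71%.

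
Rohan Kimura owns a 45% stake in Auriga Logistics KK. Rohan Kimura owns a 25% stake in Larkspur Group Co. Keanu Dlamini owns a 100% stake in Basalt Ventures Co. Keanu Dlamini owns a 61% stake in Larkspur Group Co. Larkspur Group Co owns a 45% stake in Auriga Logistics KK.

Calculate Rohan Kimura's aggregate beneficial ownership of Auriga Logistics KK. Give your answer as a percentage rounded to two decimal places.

56.25%

Rohan reaches Auriga along 2 paths.
Via Larkspur: 25% × 45% = 11.25%.
Direct stake: 45% = 45%.
Total: 11.25% + 45% = 56.25%.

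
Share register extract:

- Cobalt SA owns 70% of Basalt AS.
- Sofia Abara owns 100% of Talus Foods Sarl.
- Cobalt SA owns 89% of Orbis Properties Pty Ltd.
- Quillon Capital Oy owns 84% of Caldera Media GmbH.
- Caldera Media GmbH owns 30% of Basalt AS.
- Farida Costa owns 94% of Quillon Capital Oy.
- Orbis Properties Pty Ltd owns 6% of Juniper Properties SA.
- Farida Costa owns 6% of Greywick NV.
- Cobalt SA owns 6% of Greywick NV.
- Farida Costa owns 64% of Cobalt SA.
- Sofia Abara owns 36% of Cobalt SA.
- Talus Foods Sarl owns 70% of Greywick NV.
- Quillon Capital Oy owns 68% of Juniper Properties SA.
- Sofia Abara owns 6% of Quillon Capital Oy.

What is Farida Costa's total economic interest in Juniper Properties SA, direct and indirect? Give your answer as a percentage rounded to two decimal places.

Farida reaches Juniper along 2 paths.
Via Quillon: 94% × 68% = 63.92%.
Via Cobalt → Orbis: 64% × 89% × 6% = 3.4176%.
Total: 63.92% + 3.4176% = 67.3376%.
Rounded: 67.34%.

67.34%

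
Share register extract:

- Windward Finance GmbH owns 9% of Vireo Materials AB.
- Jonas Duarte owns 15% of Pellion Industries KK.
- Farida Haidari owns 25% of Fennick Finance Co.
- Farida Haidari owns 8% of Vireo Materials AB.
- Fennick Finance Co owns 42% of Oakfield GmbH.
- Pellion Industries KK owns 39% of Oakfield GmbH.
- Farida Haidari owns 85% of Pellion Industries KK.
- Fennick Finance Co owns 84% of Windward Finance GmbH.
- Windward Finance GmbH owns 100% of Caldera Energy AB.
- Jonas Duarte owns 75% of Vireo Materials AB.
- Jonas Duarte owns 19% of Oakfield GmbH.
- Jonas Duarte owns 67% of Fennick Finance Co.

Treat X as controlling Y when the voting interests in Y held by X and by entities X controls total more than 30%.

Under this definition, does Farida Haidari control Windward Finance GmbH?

Farida holds 85% of Pellion, so Farida controls Pellion.
Pellion holds 39% of Oakfield, so Farida controls Oakfield.
Neither Farida nor any entity Farida controls holds any voting interest in Windward.
So Farida does not control Windward.

No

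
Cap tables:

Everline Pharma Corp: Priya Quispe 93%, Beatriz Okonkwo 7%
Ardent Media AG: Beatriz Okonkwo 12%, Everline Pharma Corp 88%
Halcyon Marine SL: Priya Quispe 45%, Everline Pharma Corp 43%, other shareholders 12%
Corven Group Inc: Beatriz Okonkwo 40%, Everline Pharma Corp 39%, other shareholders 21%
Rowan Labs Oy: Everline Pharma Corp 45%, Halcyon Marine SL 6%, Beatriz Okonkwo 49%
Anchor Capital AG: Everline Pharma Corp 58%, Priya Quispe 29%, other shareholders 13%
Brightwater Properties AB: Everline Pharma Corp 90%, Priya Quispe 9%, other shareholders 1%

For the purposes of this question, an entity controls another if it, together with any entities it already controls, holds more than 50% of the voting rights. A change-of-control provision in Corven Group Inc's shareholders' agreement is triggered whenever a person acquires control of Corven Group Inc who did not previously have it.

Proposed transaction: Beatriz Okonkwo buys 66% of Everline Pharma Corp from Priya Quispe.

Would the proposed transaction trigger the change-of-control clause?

The purchase adds only to Beatriz's holdings (Priya's stake shrinks), so Beatriz is the only person who could newly come to control Corven.
Beatriz's largest direct stake is 49% in Rowan, which does not meet the threshold, so Beatriz controls no company.
In Corven, Beatriz's side holds only 40%, not > 50%.
So before the transaction, Beatriz does not control Corven.
After the purchase, Beatriz's direct stake in Everline rises to 7% + 66% = 73%, and Priya's stake falls to 27%.
Beatriz holds 73% of Everline, so Beatriz controls Everline.
Beatriz and Everline together hold 40% + 39% = 79% of Corven, so Beatriz controls Corven.
Beatriz did not control Corven before and does after, so the clause is triggered.

Yes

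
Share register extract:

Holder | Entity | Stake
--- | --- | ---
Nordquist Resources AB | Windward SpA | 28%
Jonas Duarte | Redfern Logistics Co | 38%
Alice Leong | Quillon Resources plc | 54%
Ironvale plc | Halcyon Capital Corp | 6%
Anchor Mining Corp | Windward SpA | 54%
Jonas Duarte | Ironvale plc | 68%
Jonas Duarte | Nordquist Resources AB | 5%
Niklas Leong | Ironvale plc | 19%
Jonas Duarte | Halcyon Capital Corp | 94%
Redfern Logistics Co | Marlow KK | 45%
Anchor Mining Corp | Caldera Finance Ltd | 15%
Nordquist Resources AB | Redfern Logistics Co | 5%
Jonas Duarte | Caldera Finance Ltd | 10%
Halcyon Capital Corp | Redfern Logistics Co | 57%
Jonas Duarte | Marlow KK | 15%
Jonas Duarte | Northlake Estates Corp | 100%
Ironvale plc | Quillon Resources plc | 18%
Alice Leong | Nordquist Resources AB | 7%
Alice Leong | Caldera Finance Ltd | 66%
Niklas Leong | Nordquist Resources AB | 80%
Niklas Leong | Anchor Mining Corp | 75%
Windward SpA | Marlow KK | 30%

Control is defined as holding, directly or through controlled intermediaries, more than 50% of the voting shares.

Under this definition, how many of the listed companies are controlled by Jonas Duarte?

Jonas holds 68% of Ironvale, so Jonas controls Ironvale.
Jonas and Ironvale together hold 94% + 6% = 100% of Halcyon, so Jonas controls Halcyon.
Halcyon and Jonas together hold 57% + 38% = 95% of Redfern, so Jonas controls Redfern.
Jonas and Redfern together hold 15% + 45% = 60% of Marlow, so Jonas controls Marlow.
Jonas holds 100% of Northlake, so Jonas controls Northlake.
No other company's threshold is met.
Jonas controls 5 companies.

5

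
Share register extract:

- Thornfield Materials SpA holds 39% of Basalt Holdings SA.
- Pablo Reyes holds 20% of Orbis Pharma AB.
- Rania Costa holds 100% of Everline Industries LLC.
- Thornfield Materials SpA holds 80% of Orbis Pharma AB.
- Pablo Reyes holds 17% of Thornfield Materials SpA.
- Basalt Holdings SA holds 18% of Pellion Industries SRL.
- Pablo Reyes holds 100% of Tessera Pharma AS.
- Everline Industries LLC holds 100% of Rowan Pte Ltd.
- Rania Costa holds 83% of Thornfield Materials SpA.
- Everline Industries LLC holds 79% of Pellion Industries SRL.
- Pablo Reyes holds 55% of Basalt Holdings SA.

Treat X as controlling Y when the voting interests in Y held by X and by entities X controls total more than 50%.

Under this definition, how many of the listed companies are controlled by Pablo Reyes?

2

Pablo holds 55% of Basalt, so Pablo controls Basalt.
Pablo holds 100% of Tessera, so Pablo controls Tessera.
No other company's threshold is met.
Pablo controls 2 companies.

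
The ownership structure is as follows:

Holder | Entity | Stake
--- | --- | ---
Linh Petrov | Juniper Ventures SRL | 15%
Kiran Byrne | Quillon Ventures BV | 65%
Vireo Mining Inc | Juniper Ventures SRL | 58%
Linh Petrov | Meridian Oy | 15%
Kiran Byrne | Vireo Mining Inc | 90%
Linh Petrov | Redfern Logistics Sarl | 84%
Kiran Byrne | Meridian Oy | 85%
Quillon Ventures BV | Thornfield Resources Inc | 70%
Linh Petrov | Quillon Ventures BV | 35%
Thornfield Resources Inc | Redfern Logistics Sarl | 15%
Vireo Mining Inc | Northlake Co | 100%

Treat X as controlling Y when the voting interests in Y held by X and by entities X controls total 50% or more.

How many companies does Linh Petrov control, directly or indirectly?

Linh holds 84% of Redfern, so Linh controls Redfern.
No other company's threshold is met.
Linh controls 1 company.

1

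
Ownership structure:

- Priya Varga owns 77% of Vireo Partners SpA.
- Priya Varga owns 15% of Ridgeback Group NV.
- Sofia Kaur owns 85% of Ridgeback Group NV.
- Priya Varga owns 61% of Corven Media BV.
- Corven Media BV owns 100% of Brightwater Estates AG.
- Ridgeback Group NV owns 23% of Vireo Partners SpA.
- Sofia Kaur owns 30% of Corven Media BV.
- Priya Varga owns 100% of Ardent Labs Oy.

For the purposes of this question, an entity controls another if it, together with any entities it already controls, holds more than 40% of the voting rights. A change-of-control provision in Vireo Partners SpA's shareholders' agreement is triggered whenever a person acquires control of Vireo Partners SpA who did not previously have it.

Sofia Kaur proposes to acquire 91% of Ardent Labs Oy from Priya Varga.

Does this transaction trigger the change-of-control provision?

The purchase adds only to Sofia's holdings (Priya's stake shrinks), so Sofia is the only person who could newly come to control Vireo.
Sofia holds 85% of Ridgeback, so Sofia controls Ridgeback.
In Vireo, Sofia's side holds only 23%, not > 40%.
So before the transaction, Sofia does not control Vireo.
After the purchase, Sofia holds 91% of Ardent directly, and Priya's stake falls to 9%.
Sofia holds 91% of Ardent, so Sofia controls Ardent.
After the transaction, Sofia's side holds 23% of Vireo, not > 40%, so Sofia still does not control Vireo.
No new person acquires control, so the clause is not triggered.

No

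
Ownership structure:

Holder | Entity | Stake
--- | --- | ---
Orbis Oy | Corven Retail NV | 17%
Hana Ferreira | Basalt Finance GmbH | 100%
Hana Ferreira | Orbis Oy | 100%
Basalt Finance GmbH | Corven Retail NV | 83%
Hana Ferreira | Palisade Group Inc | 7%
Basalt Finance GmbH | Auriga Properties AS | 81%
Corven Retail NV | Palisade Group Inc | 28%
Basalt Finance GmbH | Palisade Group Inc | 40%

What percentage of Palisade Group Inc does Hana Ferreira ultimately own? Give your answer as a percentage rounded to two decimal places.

75.00%

Hana reaches Palisade along 4 paths.
Via Basalt: 100% × 40% = 40%.
Via Basalt → Corven: 100% × 83% × 28% = 23.24%.
Via Orbis → Corven: 100% × 17% × 28% = 4.76%.
Direct stake: 7% = 7%.
Total: 40% + 23.24% + 4.76% + 7% = 75%.
Rounded: 75.00%.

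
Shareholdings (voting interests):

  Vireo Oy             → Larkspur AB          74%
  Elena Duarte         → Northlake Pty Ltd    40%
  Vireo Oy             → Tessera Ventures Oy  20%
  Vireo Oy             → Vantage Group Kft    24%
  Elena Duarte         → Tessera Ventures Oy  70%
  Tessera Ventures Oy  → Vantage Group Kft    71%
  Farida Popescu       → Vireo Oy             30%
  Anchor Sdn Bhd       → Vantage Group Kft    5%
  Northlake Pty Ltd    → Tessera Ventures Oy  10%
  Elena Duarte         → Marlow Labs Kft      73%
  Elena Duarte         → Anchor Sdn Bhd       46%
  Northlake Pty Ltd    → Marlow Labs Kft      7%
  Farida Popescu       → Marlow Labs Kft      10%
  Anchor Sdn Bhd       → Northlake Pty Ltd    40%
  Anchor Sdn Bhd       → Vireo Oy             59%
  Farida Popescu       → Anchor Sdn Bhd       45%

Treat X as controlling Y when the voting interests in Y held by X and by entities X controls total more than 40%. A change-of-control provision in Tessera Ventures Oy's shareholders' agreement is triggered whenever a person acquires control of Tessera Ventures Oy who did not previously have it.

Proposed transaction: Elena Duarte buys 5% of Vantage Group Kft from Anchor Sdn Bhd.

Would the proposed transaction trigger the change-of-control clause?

The purchase adds only to Elena's holdings (Anchor's stake shrinks), so Elena is the only person who could newly come to control Tessera.
Elena holds 46% of Anchor, so Elena controls Anchor.
Anchor and Elena together hold 40% + 40% = 80% of Northlake, so Elena controls Northlake.
Anchor holds 59% of Vireo, so Elena controls Vireo.
Northlake and Elena and Vireo together hold 10% + 70% + 20% = 100% of Tessera, so Elena controls Tessera.
So Elena already controls Tessera before the transaction.
After the purchase, Elena holds 5% of Vantage directly, and Anchor's stake falls to 0%.
Elena controlled Tessera already, so this is not a new person acquiring control; every other person's position is unchanged or reduced.
No new person acquires control, so the clause is not triggered.

No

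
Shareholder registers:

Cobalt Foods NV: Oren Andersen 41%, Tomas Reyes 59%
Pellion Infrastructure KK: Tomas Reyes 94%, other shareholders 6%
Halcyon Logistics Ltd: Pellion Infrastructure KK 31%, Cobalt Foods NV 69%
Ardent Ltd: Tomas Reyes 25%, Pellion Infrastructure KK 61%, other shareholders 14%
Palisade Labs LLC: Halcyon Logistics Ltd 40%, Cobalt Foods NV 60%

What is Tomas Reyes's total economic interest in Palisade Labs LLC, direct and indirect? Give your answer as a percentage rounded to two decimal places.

Tomas reaches Palisade along 3 paths.
Via Pellion → Halcyon: 94% × 31% × 40% = 11.656%.
Via Cobalt → Halcyon: 59% × 69% × 40% = 16.284%.
Via Cobalt: 59% × 60% = 35.4%.
Total: 11.656% + 16.284% + 35.4% = 63.34%.

63.34%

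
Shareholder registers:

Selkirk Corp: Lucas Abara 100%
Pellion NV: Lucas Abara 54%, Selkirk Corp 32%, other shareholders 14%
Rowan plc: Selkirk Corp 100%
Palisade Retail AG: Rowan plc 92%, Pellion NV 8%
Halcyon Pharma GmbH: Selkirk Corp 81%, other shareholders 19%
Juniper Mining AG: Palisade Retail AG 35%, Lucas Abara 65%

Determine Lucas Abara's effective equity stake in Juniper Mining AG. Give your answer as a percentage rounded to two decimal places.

Lucas reaches Juniper along 4 paths.
Via Selkirk → Rowan → Palisade: 100% × 100% × 92% × 35% = 32.2%.
Via Pellion → Palisade: 54% × 8% × 35% = 1.512%.
Via Selkirk → Pellion → Palisade: 100% × 32% × 8% × 35% = 0.896%.
Direct stake: 65% = 65%.
Total: 32.2% + 1.512% + 0.896% + 65% = 99.608%.
Rounded: 99.61%.

99.61%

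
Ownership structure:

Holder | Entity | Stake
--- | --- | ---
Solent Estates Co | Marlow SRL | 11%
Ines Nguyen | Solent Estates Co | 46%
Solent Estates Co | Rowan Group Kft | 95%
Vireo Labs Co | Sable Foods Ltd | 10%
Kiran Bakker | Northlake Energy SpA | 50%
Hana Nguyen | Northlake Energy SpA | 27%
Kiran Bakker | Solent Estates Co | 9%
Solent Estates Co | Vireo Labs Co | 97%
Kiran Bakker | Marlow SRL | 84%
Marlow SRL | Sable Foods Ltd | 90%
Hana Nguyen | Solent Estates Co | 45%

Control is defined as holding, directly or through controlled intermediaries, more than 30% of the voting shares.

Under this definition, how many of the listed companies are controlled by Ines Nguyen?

Ines holds 46% of Solent, so Ines controls Solent.
Solent holds 95% of Rowan, so Ines controls Rowan.
Solent holds 97% of Vireo, so Ines controls Vireo.
No other company's threshold is met.
Ines controls 3 companies.

3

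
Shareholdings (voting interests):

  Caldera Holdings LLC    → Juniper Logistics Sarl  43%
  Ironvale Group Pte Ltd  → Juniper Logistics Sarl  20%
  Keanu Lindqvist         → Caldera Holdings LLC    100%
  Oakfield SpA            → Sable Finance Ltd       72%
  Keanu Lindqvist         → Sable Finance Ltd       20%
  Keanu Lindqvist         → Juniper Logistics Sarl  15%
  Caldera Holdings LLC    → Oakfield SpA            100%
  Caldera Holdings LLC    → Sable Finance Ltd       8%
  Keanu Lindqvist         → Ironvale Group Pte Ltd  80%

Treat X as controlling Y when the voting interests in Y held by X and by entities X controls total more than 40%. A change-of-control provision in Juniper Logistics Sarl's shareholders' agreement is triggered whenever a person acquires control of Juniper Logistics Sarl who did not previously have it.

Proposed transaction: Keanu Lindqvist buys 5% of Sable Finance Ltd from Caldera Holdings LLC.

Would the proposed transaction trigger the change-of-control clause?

No

The purchase adds only to Keanu's holdings (Caldera's stake shrinks), so Keanu is the only person who could newly come to control Juniper.
Keanu holds 80% of Ironvale, so Keanu controls Ironvale.
Keanu holds 100% of Caldera, so Keanu controls Caldera.
Caldera and Ironvale and Keanu together hold 43% + 20% + 15% = 78% of Juniper, so Keanu controls Juniper.
So Keanu already controls Juniper before the transaction.
After the purchase, Keanu's direct stake in Sable rises to 20% + 5% = 25%, and Caldera's stake falls to 3%.
Keanu controlled Juniper already, so this is not a new person acquiring control; every other person's position is unchanged or reduced.
No new person acquires control, so the clause is not triggered.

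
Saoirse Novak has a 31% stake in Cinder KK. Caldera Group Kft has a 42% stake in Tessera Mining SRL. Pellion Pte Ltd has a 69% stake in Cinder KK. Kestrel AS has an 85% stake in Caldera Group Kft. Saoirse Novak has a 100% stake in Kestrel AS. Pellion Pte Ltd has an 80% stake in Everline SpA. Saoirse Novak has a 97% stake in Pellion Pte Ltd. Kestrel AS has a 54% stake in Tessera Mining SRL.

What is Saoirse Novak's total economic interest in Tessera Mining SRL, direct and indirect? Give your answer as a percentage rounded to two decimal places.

89.70%

Saoirse reaches Tessera along 2 paths.
Via Kestrel: 100% × 54% = 54%.
Via Kestrel → Caldera: 100% × 85% × 42% = 35.7%.
Total: 54% + 35.7% = 89.7%.
Rounded: 89.70%.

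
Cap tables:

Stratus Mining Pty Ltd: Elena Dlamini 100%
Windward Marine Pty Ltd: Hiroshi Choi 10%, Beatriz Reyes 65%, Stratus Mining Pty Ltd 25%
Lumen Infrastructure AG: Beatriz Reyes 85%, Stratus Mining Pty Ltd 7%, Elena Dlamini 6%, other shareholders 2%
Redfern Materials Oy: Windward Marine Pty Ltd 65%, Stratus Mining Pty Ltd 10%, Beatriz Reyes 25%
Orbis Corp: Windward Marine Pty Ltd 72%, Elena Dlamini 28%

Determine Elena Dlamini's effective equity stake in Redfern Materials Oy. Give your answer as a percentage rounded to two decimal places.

26.25%

Elena reaches Redfern along 2 paths.
Via Stratus → Windward: 100% × 25% × 65% = 16.25%.
Via Stratus: 100% × 10% = 10%.
Total: 16.25% + 10% = 26.25%.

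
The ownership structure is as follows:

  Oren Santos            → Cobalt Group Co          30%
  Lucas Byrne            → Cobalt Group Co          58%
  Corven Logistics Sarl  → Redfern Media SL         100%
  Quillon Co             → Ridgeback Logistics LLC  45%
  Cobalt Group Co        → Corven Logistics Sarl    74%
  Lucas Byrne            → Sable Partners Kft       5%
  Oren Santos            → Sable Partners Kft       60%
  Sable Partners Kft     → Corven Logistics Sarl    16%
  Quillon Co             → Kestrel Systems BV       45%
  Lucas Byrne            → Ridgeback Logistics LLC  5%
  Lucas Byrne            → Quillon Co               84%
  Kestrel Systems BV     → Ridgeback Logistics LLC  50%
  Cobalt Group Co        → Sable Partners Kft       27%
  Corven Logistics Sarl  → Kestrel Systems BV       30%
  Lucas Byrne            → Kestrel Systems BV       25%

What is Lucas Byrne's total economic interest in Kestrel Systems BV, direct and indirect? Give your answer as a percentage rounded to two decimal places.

Lucas reaches Kestrel along 5 paths.
Direct stake: 25% = 25%.
Via Quillon: 84% × 45% = 37.8%.
Via Cobalt → Corven: 58% × 74% × 30% = 12.876%.
Via Sable → Corven: 5% × 16% × 30% = 0.24%.
Via Cobalt → Sable → Corven: 58% × 27% × 16% × 30% = 0.75168%.
Total: 25% + 37.8% + 12.876% + 0.24% + 0.75168% = 76.66768%.
Rounded: 76.67%.

76.67%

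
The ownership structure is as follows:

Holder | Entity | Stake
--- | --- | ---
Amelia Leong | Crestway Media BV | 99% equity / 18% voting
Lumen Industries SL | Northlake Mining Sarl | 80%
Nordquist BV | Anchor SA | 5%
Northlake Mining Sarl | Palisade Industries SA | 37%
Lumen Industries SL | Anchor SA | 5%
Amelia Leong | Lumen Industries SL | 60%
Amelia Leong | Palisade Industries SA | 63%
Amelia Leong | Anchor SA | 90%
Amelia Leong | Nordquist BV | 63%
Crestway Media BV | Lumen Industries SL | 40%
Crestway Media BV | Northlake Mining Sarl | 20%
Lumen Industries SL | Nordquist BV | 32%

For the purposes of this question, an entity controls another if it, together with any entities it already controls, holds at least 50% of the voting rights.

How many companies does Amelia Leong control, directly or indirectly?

5

Amelia holds 60% of Lumen, so Amelia controls Lumen.
Amelia and Lumen together hold 63% + 32% = 95% of Nordquist, so Amelia controls Nordquist.
Lumen holds 80% of Northlake, so Amelia controls Northlake.
Amelia and Lumen and Nordquist together hold 90% + 5% + 5% = 100% of Anchor, so Amelia controls Anchor.
Amelia and Northlake together hold 63% + 37% = 100% of Palisade, so Amelia controls Palisade.
No other company's threshold is met.
Amelia controls 5 companies.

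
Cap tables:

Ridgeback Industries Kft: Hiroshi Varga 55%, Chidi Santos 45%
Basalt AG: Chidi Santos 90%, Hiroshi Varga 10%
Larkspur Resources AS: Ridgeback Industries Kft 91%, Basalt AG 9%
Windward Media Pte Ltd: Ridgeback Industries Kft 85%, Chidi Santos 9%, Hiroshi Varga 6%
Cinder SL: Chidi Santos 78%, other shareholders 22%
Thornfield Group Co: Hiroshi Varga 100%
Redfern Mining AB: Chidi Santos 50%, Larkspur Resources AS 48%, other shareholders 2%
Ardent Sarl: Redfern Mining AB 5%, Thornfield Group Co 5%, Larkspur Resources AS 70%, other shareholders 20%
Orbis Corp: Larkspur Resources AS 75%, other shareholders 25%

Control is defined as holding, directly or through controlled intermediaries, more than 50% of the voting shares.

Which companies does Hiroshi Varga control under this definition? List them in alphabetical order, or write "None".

Ardent Sarl, Larkspur Resources AS, Orbis Corp, Ridgeback Industries Kft, Thornfield Group Co, Windward Media Pte Ltd

Hiroshi holds 55% of Ridgeback, so Hiroshi controls Ridgeback.
Ridgeback holds 91% of Larkspur, so Hiroshi controls Larkspur.
Ridgeback and Hiroshi together hold 85% + 6% = 91% of Windward, so Hiroshi controls Windward.
Hiroshi holds 100% of Thornfield, so Hiroshi controls Thornfield.
Thornfield and Larkspur together hold 5% + 70% = 75% of Ardent, so Hiroshi controls Ardent.
Larkspur holds 75% of Orbis, so Hiroshi controls Orbis.
No other company's threshold is met.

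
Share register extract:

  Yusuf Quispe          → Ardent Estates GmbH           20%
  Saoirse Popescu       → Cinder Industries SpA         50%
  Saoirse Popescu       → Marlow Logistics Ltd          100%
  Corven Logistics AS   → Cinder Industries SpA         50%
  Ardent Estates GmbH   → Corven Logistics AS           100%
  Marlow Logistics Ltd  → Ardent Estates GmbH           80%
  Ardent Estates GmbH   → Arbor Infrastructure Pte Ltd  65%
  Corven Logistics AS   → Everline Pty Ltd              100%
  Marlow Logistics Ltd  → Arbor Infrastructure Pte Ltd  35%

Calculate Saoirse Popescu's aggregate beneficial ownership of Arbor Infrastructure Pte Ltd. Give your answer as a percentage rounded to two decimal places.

Saoirse reaches Arbor along 2 paths.
Via Marlow → Ardent: 100% × 80% × 65% = 52%.
Via Marlow: 100% × 35% = 35%.
Total: 52% + 35% = 87%.
Rounded: 87.00%.

87.00%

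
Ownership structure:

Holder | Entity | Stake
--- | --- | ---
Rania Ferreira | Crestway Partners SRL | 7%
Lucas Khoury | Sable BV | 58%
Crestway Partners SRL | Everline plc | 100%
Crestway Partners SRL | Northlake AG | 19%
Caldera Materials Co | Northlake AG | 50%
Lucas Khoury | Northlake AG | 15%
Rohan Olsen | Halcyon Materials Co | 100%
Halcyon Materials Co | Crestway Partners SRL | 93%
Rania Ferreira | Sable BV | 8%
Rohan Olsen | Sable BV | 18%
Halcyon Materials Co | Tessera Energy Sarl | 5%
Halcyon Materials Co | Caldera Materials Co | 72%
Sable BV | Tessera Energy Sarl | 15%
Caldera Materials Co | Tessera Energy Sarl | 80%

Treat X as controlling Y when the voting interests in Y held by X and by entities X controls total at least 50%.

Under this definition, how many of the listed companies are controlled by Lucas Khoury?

Lucas holds 58% of Sable, so Lucas controls Sable.
No other company's threshold is met.
Lucas controls 1 company.

1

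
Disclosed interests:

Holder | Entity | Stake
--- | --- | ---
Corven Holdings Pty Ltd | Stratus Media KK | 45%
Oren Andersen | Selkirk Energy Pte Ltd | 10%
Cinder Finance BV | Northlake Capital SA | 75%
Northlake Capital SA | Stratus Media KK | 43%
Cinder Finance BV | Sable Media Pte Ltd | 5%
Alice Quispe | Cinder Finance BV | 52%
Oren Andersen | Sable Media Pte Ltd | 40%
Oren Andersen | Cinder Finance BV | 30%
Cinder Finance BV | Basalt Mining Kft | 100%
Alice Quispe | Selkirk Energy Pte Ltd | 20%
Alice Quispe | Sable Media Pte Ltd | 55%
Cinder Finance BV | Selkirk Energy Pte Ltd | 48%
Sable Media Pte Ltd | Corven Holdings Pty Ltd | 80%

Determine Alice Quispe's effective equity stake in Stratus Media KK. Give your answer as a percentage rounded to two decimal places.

37.51%

Alice reaches Stratus along 3 paths.
Via Cinder → Northlake: 52% × 75% × 43% = 16.77%.
Via Cinder → Sable → Corven: 52% × 5% × 80% × 45% = 0.936%.
Via Sable → Corven: 55% × 80% × 45% = 19.8%.
Total: 16.77% + 0.936% + 19.8% = 37.506%.
Rounded: 37.51%.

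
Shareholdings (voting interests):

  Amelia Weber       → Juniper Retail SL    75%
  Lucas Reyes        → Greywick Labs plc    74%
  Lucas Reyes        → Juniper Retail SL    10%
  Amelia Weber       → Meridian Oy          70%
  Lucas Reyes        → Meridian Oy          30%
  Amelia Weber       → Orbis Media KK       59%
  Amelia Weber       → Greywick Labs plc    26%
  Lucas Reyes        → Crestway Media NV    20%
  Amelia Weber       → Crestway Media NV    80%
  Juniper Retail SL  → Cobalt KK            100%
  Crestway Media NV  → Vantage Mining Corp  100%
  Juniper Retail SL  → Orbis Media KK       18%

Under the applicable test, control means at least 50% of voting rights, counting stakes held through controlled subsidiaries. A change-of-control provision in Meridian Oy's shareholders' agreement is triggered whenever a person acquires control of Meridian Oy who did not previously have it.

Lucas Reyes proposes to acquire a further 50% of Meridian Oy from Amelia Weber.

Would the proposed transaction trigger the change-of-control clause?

Yes

The purchase adds only to Lucas's holdings (Amelia's stake shrinks), so Lucas is the only person who could newly come to control Meridian.
Lucas holds 74% of Greywick, so Lucas controls Greywick.
In Meridian, Lucas's side holds only 30%, not ≥ 50%.
So before the transaction, Lucas does not control Meridian.
After the purchase, Lucas's direct stake in Meridian rises to 30% + 50% = 80%, and Amelia's stake falls to 20%.
Lucas holds 80% of Meridian, so Lucas controls Meridian.
Lucas did not control Meridian before and does after, so the clause is triggered.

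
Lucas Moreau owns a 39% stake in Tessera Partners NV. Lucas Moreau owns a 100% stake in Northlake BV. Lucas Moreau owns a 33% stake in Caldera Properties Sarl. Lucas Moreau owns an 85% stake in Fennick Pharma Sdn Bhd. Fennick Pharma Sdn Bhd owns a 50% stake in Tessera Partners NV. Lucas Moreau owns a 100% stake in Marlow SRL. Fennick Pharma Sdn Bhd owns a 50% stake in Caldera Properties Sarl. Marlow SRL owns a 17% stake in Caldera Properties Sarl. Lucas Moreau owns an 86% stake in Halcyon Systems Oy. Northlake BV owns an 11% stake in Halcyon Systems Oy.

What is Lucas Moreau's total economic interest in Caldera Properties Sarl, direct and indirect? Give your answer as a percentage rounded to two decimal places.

92.50%

Lucas reaches Caldera along 3 paths.
Via Marlow: 100% × 17% = 17%.
Via Fennick: 85% × 50% = 42.5%.
Direct stake: 33% = 33%.
Total: 17% + 42.5% + 33% = 92.5%.
Rounded: 92.50%.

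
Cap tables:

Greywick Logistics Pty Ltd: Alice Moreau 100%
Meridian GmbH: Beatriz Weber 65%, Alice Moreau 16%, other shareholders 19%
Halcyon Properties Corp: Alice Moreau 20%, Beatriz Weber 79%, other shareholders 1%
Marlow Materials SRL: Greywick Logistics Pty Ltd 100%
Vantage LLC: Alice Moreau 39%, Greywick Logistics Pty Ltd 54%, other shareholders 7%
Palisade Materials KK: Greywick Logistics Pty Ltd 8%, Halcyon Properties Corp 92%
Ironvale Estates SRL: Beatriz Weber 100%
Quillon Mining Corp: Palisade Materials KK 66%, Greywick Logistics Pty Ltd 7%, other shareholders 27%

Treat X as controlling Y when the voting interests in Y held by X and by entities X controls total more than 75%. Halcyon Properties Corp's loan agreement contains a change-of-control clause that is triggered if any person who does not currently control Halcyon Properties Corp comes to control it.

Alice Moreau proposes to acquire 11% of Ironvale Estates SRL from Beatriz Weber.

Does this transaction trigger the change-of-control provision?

The purchase adds only to Alice's holdings (Beatriz's stake shrinks), so Alice is the only person who could newly come to control Halcyon.
Alice holds 100% of Greywick, so Alice controls Greywick.
Greywick holds 100% of Marlow, so Alice controls Marlow.
Alice and Greywick together hold 39% + 54% = 93% of Vantage, so Alice controls Vantage.
In Halcyon, Alice's side holds only 20%, not > 75%.
So before the transaction, Alice does not control Halcyon.
After the purchase, Alice holds 11% of Ironvale directly, and Beatriz's stake falls to 89%.
Alice's side now holds 11% of Ironvale, not > 75%, so Alice still does not control Ironvale.
After the transaction, Alice's side holds 20% of Halcyon, not > 75%, so Alice still does not control Halcyon.
No new person acquires control, so the clause is not triggered.

No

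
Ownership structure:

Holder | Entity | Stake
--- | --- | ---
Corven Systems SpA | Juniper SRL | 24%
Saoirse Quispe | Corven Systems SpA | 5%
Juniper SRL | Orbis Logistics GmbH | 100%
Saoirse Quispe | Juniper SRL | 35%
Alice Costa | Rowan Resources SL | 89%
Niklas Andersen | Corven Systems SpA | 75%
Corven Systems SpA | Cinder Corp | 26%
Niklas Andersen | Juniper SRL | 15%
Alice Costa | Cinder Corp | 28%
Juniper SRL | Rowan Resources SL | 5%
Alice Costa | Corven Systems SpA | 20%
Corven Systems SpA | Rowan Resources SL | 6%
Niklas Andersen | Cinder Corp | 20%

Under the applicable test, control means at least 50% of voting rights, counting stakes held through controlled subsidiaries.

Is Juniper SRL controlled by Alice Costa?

Alice holds 89% of Rowan, so Alice controls Rowan.
Neither Alice nor any entity Alice controls holds any voting interest in Juniper.
So Alice does not control Juniper.

No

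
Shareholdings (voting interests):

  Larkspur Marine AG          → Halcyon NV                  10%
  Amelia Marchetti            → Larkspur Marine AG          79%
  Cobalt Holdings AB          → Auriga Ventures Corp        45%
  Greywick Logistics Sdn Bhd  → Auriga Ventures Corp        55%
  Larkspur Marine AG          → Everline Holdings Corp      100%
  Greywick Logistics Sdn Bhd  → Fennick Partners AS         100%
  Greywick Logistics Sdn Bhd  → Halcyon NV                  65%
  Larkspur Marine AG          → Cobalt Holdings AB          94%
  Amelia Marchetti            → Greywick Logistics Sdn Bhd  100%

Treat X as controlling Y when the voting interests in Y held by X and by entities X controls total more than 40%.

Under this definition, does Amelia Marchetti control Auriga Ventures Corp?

Amelia holds 79% of Larkspur, so Amelia controls Larkspur.
Larkspur holds 94% of Cobalt, so Amelia controls Cobalt.
Amelia holds 100% of Greywick, so Amelia controls Greywick.
Cobalt and Greywick together hold 45% + 55% = 100% of Auriga, so Amelia controls Auriga.

Yes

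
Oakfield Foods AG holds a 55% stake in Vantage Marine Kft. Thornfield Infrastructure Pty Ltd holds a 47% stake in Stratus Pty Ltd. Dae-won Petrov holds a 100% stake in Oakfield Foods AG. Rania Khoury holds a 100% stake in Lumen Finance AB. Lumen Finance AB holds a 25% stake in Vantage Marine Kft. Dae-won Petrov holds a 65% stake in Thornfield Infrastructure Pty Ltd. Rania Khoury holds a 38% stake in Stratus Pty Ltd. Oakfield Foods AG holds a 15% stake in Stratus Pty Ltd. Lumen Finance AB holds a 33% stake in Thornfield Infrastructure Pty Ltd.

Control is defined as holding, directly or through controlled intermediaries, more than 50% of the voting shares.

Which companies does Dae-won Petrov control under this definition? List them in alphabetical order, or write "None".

Oakfield Foods AG, Stratus Pty Ltd, Thornfield Infrastructure Pty Ltd, Vantage Marine Kft

Dae-won holds 100% of Oakfield, so Dae-won controls Oakfield.
Dae-won holds 65% of Thornfield, so Dae-won controls Thornfield.
Oakfield holds 55% of Vantage, so Dae-won controls Vantage.
Oakfield and Thornfield together hold 15% + 47% = 62% of Stratus, so Dae-won controls Stratus.
No other company's threshold is met.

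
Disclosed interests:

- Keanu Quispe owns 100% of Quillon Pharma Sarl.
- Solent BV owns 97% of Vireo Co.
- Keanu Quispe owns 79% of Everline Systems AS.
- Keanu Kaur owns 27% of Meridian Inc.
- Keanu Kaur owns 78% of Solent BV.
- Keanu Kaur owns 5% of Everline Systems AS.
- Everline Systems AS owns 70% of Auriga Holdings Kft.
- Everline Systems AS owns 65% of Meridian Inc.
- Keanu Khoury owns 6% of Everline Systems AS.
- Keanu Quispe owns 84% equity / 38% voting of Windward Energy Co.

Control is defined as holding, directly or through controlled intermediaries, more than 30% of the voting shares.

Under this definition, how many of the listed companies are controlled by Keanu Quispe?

5

Keanu Quispe holds 79% of Everline, so Keanu Quispe controls Everline.
Keanu Quispe holds 38% of Windward, so Keanu Quispe controls Windward.
Everline holds 65% of Meridian, so Keanu Quispe controls Meridian.
Keanu Quispe holds 100% of Quillon, so Keanu Quispe controls Quillon.
Everline holds 70% of Auriga, so Keanu Quispe controls Auriga.
No other company's threshold is met.
Keanu Quispe controls 5 companies.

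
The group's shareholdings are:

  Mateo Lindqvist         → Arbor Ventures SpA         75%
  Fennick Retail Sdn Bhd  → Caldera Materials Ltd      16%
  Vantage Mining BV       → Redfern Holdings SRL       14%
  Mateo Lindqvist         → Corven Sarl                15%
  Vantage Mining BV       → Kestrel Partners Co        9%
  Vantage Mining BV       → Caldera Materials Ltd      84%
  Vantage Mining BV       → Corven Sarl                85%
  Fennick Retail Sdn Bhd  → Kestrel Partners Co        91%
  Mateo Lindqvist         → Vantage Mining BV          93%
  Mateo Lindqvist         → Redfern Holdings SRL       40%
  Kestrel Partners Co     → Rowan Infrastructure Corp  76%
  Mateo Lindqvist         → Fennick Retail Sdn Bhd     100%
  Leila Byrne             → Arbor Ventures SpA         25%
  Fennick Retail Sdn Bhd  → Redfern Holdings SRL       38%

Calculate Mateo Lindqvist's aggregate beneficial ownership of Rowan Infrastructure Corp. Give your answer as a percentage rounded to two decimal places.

Mateo reaches Rowan along 2 paths.
Via Fennick → Kestrel: 100% × 91% × 76% = 69.16%.
Via Vantage → Kestrel: 93% × 9% × 76% = 6.3612%.
Total: 69.16% + 6.3612% = 75.5212%.
Rounded: 75.52%.

75.52%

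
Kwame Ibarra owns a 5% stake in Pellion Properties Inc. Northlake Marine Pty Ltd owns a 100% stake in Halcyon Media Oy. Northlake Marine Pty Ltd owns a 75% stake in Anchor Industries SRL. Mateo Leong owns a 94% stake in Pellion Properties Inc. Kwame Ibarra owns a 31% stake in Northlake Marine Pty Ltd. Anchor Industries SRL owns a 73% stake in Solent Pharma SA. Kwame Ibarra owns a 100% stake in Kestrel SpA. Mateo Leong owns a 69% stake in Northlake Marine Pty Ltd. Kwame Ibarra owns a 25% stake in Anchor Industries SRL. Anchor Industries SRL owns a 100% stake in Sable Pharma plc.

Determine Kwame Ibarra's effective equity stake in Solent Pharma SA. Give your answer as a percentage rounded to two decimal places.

Kwame reaches Solent along 2 paths.
Via Anchor: 25% × 73% = 18.25%.
Via Northlake → Anchor: 31% × 75% × 73% = 16.9725%.
Total: 18.25% + 16.9725% = 35.2225%.
Rounded: 35.22%.

35.22%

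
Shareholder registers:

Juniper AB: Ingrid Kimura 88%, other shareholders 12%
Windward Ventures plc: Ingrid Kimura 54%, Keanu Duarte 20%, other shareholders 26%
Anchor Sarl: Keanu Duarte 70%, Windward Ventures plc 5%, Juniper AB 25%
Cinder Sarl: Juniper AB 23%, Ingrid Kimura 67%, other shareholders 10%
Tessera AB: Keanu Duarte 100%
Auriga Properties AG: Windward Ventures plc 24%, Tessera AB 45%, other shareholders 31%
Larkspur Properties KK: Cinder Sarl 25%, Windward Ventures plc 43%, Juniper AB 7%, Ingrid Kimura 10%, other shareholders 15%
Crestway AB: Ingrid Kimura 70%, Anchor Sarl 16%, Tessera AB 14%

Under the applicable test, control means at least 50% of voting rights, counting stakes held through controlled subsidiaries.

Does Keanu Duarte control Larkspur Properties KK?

No

Keanu holds 70% of Anchor, so Keanu controls Anchor.
Keanu holds 100% of Tessera, so Keanu controls Tessera.
Neither Keanu nor any entity Keanu controls holds any voting interest in Larkspur.
So Keanu does not control Larkspur.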